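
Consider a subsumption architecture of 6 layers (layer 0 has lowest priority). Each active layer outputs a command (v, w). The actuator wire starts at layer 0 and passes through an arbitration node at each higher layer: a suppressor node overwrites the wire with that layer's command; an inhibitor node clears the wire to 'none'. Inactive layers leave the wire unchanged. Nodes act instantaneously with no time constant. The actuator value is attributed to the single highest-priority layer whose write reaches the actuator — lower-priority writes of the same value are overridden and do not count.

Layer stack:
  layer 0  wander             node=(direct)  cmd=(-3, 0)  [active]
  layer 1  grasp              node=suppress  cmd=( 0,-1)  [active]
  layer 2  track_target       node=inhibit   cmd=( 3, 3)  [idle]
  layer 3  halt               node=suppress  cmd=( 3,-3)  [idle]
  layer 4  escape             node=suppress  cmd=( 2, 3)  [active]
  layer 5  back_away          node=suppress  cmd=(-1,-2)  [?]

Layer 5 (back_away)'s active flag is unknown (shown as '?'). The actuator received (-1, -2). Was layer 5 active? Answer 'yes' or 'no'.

yes

If layer 5 is active=yes:
  actuator would be (-1, -2)
If layer 5 is active=no:
  actuator would be (2, 3)
Observed (-1, -2), so layer 5 was active.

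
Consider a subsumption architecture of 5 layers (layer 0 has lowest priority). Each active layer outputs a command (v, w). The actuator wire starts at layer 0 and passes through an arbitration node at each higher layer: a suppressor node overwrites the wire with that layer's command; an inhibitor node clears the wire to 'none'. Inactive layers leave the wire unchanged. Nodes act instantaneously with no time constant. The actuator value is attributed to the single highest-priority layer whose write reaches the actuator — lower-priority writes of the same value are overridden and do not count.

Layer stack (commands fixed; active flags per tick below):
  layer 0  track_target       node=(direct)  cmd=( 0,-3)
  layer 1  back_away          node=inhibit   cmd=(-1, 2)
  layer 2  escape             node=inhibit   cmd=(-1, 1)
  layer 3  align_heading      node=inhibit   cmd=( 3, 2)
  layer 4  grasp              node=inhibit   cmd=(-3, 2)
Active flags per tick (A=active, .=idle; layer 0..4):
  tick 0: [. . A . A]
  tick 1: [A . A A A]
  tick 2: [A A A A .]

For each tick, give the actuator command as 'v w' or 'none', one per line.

tick 0:
  [0] track_target off; wire := none
  [1] back_away off; pass none
  [2] escape on (inhibit); wire := none
  [3] align_heading off; pass none
  [4] grasp on (inhibit); wire := none
  output none
tick 1:
  [0] track_target on; wire := (0, -3)
  [1] back_away off; pass (0, -3)
  [2] escape on (inhibit); wire := none
  [3] align_heading on (inhibit); wire := none
  [4] grasp on (inhibit); wire := none
  output none
tick 2:
  [0] track_target on; wire := (0, -3)
  [1] back_away on (inhibit); wire := none
  [2] escape on (inhibit); wire := none
  [3] align_heading on (inhibit); wire := none
  [4] grasp off; pass none
  output none

none
none
none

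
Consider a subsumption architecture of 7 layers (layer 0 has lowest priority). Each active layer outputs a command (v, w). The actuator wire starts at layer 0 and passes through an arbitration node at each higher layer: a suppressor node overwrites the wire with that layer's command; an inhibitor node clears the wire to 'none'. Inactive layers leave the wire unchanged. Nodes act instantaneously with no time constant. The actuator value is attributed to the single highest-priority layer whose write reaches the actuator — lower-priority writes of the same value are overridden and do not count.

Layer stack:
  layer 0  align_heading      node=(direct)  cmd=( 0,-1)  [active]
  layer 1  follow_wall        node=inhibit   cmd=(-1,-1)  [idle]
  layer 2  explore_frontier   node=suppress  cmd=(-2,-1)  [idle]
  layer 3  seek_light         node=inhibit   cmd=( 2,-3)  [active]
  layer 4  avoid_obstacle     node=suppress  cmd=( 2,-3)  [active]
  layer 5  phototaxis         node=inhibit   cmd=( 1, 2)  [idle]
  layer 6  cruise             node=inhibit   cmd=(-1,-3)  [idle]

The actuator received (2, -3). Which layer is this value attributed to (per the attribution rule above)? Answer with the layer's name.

avoid_obstacle

L0 align_heading: active, feeds wire = (0, -1)
L1 follow_wall: idle → wire stays (0, -1)
L2 explore_frontier: idle → wire stays (0, -1)
L3 seek_light: active, inhibitor → wire = none
L4 avoid_obstacle: active, suppressor → wire = (2, -3)
L5 phototaxis: idle → wire stays (2, -3)
L6 cruise: idle → wire stays (2, -3)
actuator = (2, -3)
last writer: layer 4 = avoid_obstacle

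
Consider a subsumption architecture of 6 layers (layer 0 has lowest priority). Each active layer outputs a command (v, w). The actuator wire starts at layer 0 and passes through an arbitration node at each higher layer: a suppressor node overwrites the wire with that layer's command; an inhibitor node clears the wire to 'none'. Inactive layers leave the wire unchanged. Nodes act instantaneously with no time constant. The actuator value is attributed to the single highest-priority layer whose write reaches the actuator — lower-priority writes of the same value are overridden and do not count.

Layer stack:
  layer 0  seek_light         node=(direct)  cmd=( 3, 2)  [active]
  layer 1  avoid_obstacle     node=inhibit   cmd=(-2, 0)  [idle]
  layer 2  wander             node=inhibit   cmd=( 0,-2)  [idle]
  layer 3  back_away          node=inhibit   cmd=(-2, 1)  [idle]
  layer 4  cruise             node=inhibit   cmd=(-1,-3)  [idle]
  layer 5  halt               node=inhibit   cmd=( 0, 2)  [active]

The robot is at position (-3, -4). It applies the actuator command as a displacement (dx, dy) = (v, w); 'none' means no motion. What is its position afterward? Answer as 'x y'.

-3 -4

L0 seek_light: active, feeds wire = (3, 2)
L1 avoid_obstacle: idle → wire stays (3, 2)
L2 wander: idle → wire stays (3, 2)
L3 back_away: idle → wire stays (3, 2)
L4 cruise: idle → wire stays (3, 2)
L5 halt: active, inhibitor → wire = none
actuator = none
position: (-3, -4) + none = (-3, -4)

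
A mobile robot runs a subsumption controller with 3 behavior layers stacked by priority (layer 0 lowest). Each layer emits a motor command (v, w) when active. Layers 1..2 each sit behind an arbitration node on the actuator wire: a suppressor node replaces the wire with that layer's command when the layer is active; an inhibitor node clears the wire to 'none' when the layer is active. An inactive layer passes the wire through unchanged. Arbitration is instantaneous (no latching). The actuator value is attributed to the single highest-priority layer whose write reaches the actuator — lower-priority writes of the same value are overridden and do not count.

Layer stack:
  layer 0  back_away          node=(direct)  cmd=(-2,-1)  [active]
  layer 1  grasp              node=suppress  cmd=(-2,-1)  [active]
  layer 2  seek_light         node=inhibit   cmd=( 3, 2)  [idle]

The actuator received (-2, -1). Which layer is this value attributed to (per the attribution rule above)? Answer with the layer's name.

grasp

L0 back_away: active, feeds wire = (-2, -1)
L1 grasp: active, suppressor → wire = (-2, -1)
L2 seek_light: idle → wire stays (-2, -1)
actuator = (-2, -1)
last writer: layer 1 = grasp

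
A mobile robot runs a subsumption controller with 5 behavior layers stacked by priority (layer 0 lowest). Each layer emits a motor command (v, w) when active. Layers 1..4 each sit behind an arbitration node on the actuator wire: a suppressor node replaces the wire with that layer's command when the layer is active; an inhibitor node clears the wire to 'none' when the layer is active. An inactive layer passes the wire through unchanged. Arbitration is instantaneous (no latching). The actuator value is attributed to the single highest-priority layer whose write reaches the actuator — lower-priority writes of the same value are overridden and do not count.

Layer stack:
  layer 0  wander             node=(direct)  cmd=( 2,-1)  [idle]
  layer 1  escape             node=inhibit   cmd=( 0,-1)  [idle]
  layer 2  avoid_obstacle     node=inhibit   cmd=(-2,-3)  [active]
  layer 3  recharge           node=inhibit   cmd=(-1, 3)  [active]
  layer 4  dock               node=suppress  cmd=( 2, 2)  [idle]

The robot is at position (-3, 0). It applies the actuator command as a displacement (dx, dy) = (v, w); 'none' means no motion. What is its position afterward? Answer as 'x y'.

-3 0

layer 0 (wander) idle — none
layer 1 (escape) idle — unchanged: none
layer 2 (avoid_obstacle) active — inhibits: none
layer 3 (recharge) active — inhibits: none
layer 4 (dock) idle — unchanged: none
→ actuator none
position: (-3, 0) + none = (-3, 0)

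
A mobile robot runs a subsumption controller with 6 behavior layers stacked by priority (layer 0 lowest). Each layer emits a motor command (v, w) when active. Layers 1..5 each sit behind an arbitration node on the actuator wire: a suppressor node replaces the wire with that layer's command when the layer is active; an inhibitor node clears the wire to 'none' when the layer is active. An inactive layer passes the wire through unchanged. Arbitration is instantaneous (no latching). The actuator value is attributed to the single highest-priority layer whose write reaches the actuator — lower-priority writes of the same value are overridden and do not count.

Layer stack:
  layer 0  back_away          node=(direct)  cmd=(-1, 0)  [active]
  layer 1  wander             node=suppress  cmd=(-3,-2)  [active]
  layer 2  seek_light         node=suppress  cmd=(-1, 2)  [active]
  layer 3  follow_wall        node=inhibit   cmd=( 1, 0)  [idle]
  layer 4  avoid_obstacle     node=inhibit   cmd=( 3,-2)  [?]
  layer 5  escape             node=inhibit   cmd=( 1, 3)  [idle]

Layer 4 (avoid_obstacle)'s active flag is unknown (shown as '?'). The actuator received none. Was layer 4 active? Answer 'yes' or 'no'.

yes

If layer 4 is active=yes:
  actuator would be none
If layer 4 is active=no:
  actuator would be (-1, 2)
Observed none, so layer 4 was active.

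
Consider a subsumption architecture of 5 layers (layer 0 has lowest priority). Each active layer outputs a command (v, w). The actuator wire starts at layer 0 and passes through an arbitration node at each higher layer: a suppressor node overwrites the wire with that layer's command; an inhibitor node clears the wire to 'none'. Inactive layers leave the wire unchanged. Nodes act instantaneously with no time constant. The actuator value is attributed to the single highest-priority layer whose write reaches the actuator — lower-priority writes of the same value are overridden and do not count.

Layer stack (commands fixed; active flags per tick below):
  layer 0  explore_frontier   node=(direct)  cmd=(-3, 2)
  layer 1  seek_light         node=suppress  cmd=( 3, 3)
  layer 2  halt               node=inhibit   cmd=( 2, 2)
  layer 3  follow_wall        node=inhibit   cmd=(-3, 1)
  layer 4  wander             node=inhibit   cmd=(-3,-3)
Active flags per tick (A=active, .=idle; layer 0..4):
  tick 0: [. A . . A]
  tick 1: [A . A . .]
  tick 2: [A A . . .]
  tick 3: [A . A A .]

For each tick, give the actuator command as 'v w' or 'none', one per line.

tick 0:
  layer 0 (explore_frontier) idle — none
  layer 1 (seek_light) active — suppresses: (3, 3)
  layer 2 (halt) idle — unchanged: (3, 3)
  layer 3 (follow_wall) idle — unchanged: (3, 3)
  layer 4 (wander) active — inhibits: none
  → actuator none
tick 1:
  layer 0 (explore_frontier) active — direct: (-3, 2)
  layer 1 (seek_light) idle — unchanged: (-3, 2)
  layer 2 (halt) active — inhibits: none
  layer 3 (follow_wall) idle — unchanged: none
  layer 4 (wander) idle — unchanged: none
  → actuator none
tick 2:
  layer 0 (explore_frontier) active — direct: (-3, 2)
  layer 1 (seek_light) active — suppresses: (3, 3)
  layer 2 (halt) idle — unchanged: (3, 3)
  layer 3 (follow_wall) idle — unchanged: (3, 3)
  layer 4 (wander) idle — unchanged: (3, 3)
  → actuator (3, 3)
tick 3:
  layer 0 (explore_frontier) active — direct: (-3, 2)
  layer 1 (seek_light) idle — unchanged: (-3, 2)
  layer 2 (halt) active — inhibits: none
  layer 3 (follow_wall) active — inhibits: none
  layer 4 (wander) idle — unchanged: none
  → actuator none

none
none
3 3
none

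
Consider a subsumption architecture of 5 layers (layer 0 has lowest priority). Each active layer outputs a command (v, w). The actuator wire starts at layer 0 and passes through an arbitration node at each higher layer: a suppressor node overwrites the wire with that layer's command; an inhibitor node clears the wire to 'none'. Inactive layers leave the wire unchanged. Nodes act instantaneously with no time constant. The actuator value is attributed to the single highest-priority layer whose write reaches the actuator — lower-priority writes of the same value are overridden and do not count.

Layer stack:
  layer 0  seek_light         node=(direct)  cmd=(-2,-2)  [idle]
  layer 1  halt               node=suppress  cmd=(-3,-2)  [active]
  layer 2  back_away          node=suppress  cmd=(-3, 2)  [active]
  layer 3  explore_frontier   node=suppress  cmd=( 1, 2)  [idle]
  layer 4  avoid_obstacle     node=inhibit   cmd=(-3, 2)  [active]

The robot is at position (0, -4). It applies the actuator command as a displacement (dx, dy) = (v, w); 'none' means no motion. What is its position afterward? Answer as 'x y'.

[0] seek_light off; wire := none
[1] halt on (suppress); wire := (-3, -2)
[2] back_away on (suppress); wire := (-3, 2)
[3] explore_frontier off; pass (-3, 2)
[4] avoid_obstacle on (inhibit); wire := none
output none
position: (0, -4) + none = (0, -4)

0 -4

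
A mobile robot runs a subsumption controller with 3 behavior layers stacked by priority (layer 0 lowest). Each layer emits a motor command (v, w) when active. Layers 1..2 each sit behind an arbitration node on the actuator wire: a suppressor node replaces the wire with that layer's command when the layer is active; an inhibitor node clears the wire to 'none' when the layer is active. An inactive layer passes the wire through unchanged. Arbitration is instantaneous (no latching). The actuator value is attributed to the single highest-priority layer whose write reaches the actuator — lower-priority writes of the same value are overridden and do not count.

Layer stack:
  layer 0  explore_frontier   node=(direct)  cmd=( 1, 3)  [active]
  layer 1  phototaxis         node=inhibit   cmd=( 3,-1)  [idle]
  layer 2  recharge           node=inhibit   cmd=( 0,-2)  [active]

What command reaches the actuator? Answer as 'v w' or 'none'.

layer 0 (explore_frontier) active — direct: (1, 3)
layer 1 (phototaxis) idle — unchanged: (1, 3)
layer 2 (recharge) active — inhibits: none
→ actuator none

none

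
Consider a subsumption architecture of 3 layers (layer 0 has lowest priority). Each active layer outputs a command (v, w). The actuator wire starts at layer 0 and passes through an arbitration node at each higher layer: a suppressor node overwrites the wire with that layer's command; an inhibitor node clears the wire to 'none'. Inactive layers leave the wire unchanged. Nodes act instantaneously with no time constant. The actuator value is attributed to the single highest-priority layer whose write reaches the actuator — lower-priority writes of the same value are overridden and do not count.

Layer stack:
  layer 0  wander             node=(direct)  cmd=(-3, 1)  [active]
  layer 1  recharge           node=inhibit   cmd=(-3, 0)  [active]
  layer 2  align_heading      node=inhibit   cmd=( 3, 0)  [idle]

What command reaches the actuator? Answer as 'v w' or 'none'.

none

[0] wander on; wire := (-3, 1)
[1] recharge on (inhibit); wire := none
[2] align_heading off; pass none
output none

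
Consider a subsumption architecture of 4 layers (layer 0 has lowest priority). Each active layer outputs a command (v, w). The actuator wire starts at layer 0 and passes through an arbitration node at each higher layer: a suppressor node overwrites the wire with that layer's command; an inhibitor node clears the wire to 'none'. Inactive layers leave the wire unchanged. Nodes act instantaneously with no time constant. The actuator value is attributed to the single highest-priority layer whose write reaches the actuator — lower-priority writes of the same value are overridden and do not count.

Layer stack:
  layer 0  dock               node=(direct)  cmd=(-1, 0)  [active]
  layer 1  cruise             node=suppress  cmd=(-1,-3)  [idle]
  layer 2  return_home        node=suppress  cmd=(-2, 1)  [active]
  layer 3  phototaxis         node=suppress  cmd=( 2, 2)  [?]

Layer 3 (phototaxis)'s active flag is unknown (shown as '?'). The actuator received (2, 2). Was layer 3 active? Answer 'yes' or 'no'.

If layer 3 is active=yes:
  actuator would be (2, 2)
If layer 3 is active=no:
  actuator would be (-2, 1)
Observed (2, 2), so layer 3 was active.

yes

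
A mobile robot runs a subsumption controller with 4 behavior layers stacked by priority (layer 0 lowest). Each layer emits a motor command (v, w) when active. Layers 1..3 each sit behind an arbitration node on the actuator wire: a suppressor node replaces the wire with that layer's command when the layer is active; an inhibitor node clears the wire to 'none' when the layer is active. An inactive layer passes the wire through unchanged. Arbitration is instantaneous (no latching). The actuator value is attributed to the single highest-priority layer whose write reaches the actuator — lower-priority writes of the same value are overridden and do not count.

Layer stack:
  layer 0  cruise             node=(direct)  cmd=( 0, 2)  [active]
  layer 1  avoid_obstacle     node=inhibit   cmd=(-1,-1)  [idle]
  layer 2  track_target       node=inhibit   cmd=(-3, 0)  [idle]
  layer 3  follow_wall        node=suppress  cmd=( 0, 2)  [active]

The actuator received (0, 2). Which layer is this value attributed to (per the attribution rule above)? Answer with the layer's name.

follow_wall

layer 0 (cruise) active — direct: (0, 2)
layer 1 (avoid_obstacle) idle — unchanged: (0, 2)
layer 2 (track_target) idle — unchanged: (0, 2)
layer 3 (follow_wall) active — suppresses: (0, 2)
→ actuator (0, 2)
last writer: layer 3 = follow_wall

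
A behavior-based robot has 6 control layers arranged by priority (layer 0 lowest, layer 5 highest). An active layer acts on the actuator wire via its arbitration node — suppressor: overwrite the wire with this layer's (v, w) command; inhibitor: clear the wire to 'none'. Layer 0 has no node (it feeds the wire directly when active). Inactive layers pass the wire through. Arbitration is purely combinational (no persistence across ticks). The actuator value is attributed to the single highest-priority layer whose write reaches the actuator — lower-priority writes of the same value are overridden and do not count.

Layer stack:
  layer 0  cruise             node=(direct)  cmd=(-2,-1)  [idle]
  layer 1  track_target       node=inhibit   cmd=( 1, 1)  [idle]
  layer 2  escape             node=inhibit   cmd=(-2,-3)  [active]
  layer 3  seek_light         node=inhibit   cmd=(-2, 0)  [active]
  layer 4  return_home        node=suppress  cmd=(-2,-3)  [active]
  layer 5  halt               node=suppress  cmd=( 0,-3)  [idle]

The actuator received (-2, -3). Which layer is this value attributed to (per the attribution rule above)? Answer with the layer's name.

return_home

L0 cruise: idle → wire = none
L1 track_target: idle → wire stays none
L2 escape: active, inhibitor → wire = none
L3 seek_light: active, inhibitor → wire = none
L4 return_home: active, suppressor → wire = (-2, -3)
L5 halt: idle → wire stays (-2, -3)
actuator = (-2, -3)
last writer: layer 4 = return_home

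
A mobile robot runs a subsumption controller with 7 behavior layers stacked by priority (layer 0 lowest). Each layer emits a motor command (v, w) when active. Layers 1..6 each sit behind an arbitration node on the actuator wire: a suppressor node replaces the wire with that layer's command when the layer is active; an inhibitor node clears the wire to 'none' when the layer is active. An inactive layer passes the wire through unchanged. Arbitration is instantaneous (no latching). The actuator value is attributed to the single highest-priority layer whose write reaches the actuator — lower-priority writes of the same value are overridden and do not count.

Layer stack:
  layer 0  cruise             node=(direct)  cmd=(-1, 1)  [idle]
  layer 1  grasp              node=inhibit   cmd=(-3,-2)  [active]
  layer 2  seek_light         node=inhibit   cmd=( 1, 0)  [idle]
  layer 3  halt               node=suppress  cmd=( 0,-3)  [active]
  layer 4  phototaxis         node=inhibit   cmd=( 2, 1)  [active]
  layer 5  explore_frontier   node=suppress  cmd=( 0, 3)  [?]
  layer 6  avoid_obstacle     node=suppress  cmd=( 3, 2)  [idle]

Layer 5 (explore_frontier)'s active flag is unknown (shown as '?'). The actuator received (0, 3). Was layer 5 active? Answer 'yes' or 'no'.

If layer 5 is active=yes:
  actuator would be (0, 3)
If layer 5 is active=no:
  actuator would be none
Observed (0, 3), so layer 5 was active.

yes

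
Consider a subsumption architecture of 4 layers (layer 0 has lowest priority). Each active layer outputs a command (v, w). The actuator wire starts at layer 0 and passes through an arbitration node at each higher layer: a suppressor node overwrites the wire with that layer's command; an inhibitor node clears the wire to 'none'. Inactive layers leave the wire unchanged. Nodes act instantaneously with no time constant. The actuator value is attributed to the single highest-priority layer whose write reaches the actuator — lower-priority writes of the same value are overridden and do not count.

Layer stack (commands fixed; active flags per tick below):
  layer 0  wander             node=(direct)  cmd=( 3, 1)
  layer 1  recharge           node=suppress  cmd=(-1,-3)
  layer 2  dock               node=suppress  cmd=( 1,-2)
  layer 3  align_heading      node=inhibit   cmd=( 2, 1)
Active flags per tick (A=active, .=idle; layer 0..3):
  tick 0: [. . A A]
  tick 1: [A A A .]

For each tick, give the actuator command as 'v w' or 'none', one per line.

tick 0:
  layer 0 (wander) idle — none
  layer 1 (recharge) idle — unchanged: none
  layer 2 (dock) active — suppresses: (1, -2)
  layer 3 (align_heading) active — inhibits: none
  → actuator none
tick 1:
  layer 0 (wander) active — direct: (3, 1)
  layer 1 (recharge) active — suppresses: (-1, -3)
  layer 2 (dock) active — suppresses: (1, -2)
  layer 3 (align_heading) idle — unchanged: (1, -2)
  → actuator (1, -2)

none
1 -2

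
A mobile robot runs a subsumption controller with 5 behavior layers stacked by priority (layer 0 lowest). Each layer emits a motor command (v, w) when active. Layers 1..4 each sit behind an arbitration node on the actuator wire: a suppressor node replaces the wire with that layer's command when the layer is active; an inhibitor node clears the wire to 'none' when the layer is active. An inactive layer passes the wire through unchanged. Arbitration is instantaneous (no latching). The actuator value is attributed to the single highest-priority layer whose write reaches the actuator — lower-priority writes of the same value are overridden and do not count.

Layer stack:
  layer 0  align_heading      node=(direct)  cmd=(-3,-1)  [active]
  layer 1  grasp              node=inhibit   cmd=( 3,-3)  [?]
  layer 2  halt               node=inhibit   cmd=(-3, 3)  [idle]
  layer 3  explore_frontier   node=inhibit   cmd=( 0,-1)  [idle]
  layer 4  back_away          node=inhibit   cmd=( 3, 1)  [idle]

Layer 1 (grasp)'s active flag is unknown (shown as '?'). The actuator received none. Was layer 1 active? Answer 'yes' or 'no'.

yes

If layer 1 is active=yes:
  actuator would be none
If layer 1 is active=no:
  actuator would be (-3, -1)
Observed none, so layer 1 was active.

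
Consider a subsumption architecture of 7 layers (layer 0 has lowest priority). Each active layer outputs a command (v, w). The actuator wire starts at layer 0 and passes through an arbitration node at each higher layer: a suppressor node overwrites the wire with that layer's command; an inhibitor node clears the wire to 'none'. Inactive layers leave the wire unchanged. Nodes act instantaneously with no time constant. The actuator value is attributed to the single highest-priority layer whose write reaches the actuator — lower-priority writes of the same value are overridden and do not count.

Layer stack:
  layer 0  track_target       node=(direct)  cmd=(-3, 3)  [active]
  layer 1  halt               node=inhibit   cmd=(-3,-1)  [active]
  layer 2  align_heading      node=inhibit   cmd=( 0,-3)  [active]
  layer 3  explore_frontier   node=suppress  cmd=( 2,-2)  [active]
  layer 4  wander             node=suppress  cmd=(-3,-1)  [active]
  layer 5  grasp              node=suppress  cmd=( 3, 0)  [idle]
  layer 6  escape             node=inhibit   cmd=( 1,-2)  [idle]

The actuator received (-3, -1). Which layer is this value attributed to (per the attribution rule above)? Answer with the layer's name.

layer 0 (track_target) active — direct: (-3, 3)
layer 1 (halt) active — inhibits: none
layer 2 (align_heading) active — inhibits: none
layer 3 (explore_frontier) active — suppresses: (2, -2)
layer 4 (wander) active — suppresses: (-3, -1)
layer 5 (grasp) idle — unchanged: (-3, -1)
layer 6 (escape) idle — unchanged: (-3, -1)
→ actuator (-3, -1)
last writer: layer 4 = wander

wander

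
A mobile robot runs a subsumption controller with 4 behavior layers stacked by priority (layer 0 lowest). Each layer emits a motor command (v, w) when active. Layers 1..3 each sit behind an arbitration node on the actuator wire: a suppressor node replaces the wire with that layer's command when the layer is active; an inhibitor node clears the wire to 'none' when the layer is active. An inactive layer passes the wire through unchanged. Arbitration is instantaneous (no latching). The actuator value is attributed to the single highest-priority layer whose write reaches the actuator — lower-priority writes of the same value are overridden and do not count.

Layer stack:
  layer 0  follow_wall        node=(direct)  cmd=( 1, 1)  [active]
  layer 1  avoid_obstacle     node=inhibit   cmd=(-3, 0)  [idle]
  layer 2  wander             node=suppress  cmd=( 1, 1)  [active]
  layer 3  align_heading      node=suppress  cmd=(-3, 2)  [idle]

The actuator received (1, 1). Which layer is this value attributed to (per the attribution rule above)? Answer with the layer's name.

wander

layer 0 (follow_wall) active — direct: (1, 1)
layer 1 (avoid_obstacle) idle — unchanged: (1, 1)
layer 2 (wander) active — suppresses: (1, 1)
layer 3 (align_heading) idle — unchanged: (1, 1)
→ actuator (1, 1)
last writer: layer 2 = wander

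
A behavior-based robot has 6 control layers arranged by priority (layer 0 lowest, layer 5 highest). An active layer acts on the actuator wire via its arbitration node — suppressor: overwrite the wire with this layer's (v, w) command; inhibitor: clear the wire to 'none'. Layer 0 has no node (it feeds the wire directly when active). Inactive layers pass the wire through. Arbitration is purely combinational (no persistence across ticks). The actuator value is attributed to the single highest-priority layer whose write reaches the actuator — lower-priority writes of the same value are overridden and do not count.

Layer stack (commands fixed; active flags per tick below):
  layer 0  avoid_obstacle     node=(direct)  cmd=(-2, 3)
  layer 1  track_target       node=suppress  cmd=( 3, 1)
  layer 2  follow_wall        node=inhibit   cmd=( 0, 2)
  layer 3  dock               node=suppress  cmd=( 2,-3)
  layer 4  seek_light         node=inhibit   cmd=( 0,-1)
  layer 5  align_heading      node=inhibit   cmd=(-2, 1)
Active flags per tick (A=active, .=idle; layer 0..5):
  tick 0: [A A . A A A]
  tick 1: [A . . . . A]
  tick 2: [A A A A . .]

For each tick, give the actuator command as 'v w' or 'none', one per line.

none
none
2 -3

tick 0:
  L0 avoid_obstacle: active, feeds wire = (-2, 3)
  L1 track_target: active, suppressor → wire = (3, 1)
  L2 follow_wall: idle → wire stays (3, 1)
  L3 dock: active, suppressor → wire = (2, -3)
  L4 seek_light: active, inhibitor → wire = none
  L5 align_heading: active, inhibitor → wire = none
  actuator = none
tick 1:
  L0 avoid_obstacle: active, feeds wire = (-2, 3)
  L1 track_target: idle → wire stays (-2, 3)
  L2 follow_wall: idle → wire stays (-2, 3)
  L3 dock: idle → wire stays (-2, 3)
  L4 seek_light: idle → wire stays (-2, 3)
  L5 align_heading: active, inhibitor → wire = none
  actuator = none
tick 2:
  L0 avoid_obstacle: active, feeds wire = (-2, 3)
  L1 track_target: active, suppressor → wire = (3, 1)
  L2 follow_wall: active, inhibitor → wire = none
  L3 dock: active, suppressor → wire = (2, -3)
  L4 seek_light: idle → wire stays (2, -3)
  L5 align_heading: idle → wire stays (2, -3)
  actuator = (2, -3)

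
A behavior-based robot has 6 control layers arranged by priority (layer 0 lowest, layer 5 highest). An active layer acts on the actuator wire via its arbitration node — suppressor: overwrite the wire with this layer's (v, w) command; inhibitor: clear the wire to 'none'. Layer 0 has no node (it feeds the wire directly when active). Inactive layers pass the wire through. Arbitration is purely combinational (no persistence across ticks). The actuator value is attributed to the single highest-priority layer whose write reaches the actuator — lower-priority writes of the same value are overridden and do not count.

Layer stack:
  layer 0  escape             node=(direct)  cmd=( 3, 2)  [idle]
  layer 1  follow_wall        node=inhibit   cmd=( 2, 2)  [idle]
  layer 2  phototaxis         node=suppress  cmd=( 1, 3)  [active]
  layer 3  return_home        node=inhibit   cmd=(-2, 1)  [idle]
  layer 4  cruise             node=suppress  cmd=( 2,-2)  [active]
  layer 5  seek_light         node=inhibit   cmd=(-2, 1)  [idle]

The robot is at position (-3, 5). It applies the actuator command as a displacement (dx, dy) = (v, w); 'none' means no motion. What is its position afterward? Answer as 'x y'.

-1 3

L0 escape: idle → wire = none
L1 follow_wall: idle → wire stays none
L2 phototaxis: active, suppressor → wire = (1, 3)
L3 return_home: idle → wire stays (1, 3)
L4 cruise: active, suppressor → wire = (2, -2)
L5 seek_light: idle → wire stays (2, -2)
actuator = (2, -2)
position: (-3, 5) + (2, -2) = (-1, 3)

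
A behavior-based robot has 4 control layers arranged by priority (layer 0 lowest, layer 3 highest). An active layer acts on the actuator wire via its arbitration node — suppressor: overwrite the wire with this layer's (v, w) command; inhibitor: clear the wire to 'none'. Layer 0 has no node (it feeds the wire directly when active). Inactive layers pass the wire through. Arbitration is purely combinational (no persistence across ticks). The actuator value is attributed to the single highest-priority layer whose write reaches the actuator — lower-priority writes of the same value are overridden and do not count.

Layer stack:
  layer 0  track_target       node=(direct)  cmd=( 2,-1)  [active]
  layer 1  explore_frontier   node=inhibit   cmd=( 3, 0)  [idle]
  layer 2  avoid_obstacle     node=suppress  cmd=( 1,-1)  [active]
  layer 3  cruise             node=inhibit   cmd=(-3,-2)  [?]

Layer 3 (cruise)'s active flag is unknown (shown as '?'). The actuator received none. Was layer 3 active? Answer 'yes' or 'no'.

yes

If layer 3 is active=yes:
  actuator would be none
If layer 3 is active=no:
  actuator would be (1, -1)
Observed none, so layer 3 was active.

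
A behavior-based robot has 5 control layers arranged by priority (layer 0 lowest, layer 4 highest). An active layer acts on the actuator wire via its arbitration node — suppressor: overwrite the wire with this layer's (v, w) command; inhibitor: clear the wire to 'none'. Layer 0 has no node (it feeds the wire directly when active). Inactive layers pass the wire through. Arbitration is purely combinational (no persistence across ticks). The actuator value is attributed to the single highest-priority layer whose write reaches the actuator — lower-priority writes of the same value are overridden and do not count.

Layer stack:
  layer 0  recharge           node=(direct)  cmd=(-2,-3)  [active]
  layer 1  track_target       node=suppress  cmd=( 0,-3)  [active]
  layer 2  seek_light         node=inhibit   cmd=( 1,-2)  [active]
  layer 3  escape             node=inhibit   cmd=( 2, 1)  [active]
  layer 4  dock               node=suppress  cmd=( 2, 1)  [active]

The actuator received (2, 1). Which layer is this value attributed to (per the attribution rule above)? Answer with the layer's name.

dock

layer 0 (recharge) active — direct: (-2, -3)
layer 1 (track_target) active — suppresses: (0, -3)
layer 2 (seek_light) active — inhibits: none
layer 3 (escape) active — inhibits: none
layer 4 (dock) active — suppresses: (2, 1)
→ actuator (2, 1)
last writer: layer 4 = dock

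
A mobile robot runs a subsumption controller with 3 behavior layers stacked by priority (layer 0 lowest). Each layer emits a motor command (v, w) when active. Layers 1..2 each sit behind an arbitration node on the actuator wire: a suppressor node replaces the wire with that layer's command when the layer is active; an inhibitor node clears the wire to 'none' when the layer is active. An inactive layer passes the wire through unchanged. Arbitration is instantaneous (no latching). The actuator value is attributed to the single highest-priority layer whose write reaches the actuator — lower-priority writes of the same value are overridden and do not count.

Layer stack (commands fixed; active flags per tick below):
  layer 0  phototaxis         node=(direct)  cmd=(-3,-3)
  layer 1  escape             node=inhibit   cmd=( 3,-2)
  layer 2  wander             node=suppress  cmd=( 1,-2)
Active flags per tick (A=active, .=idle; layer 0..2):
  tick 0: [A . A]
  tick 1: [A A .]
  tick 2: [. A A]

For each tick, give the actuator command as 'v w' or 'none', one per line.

1 -2
none
1 -2

tick 0:
  [0] phototaxis on; wire := (-3, -3)
  [1] escape off; pass (-3, -3)
  [2] wander on (suppress); wire := (1, -2)
  output (1, -2)
tick 1:
  [0] phototaxis on; wire := (-3, -3)
  [1] escape on (inhibit); wire := none
  [2] wander off; pass none
  output none
tick 2:
  [0] phototaxis off; wire := none
  [1] escape on (inhibit); wire := none
  [2] wander on (suppress); wire := (1, -2)
  output (1, -2)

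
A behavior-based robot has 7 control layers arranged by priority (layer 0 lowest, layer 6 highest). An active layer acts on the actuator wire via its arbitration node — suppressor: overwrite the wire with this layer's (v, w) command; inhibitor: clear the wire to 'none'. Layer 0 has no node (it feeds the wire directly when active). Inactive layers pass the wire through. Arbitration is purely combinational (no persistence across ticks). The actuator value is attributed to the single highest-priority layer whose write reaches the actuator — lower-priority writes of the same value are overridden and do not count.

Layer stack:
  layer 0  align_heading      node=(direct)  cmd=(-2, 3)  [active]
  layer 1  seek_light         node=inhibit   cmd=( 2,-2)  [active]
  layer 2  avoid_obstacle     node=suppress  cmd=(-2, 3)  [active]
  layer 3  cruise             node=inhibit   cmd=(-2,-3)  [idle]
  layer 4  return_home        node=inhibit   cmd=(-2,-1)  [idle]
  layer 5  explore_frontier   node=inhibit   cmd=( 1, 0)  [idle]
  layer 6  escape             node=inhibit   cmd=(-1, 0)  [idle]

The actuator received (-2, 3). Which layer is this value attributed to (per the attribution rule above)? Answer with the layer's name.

L0 align_heading: active, feeds wire = (-2, 3)
L1 seek_light: active, inhibitor → wire = none
L2 avoid_obstacle: active, suppressor → wire = (-2, 3)
L3 cruise: idle → wire stays (-2, 3)
L4 return_home: idle → wire stays (-2, 3)
L5 explore_frontier: idle → wire stays (-2, 3)
L6 escape: idle → wire stays (-2, 3)
actuator = (-2, 3)
last writer: layer 2 = avoid_obstacle

avoid_obstacle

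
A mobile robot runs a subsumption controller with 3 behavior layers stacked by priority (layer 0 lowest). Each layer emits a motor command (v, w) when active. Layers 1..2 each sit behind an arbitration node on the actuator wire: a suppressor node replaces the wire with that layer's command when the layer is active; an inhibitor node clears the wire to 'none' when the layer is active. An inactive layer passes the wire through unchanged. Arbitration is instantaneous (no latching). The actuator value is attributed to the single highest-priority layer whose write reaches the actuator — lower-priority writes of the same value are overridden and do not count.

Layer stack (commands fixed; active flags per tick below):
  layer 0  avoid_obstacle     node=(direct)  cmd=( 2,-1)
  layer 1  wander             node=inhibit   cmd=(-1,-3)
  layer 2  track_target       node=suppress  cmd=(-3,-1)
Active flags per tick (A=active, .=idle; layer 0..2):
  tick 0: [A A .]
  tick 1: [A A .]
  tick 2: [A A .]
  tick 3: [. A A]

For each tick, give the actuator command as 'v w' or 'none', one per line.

none
none
none
-3 -1

tick 0:
  L0 avoid_obstacle: active, feeds wire = (2, -1)
  L1 wander: active, inhibitor → wire = none
  L2 track_target: idle → wire stays none
  actuator = none
tick 1:
  L0 avoid_obstacle: active, feeds wire = (2, -1)
  L1 wander: active, inhibitor → wire = none
  L2 track_target: idle → wire stays none
  actuator = none
tick 2:
  L0 avoid_obstacle: active, feeds wire = (2, -1)
  L1 wander: active, inhibitor → wire = none
  L2 track_target: idle → wire stays none
  actuator = none
tick 3:
  L0 avoid_obstacle: idle → wire = none
  L1 wander: active, inhibitor → wire = none
  L2 track_target: active, suppressor → wire = (-3, -1)
  actuator = (-3, -1)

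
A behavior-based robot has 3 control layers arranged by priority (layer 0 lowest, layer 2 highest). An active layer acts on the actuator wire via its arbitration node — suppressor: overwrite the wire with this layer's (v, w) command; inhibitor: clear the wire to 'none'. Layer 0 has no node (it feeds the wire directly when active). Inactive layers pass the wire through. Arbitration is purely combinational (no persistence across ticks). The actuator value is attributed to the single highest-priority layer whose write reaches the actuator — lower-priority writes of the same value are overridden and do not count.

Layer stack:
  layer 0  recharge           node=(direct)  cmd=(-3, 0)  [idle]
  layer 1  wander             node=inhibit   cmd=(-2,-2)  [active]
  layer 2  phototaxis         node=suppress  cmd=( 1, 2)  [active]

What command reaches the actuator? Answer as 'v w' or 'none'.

L0 recharge: idle → wire = none
L1 wander: active, inhibitor → wire = none
L2 phototaxis: active, suppressor → wire = (1, 2)
actuator = (1, 2)

1 2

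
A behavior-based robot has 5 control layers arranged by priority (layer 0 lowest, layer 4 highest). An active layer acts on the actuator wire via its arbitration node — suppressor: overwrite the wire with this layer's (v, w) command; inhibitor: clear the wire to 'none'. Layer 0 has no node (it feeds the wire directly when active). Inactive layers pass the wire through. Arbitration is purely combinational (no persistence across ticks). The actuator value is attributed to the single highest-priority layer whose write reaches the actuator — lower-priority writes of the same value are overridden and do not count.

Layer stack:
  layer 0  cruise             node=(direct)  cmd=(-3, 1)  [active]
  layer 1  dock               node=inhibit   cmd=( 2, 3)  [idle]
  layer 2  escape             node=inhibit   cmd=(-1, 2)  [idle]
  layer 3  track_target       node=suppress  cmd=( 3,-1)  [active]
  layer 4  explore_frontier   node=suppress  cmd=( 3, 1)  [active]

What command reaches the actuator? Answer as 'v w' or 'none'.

3 1

L0 cruise: active, feeds wire = (-3, 1)
L1 dock: idle → wire stays (-3, 1)
L2 escape: idle → wire stays (-3, 1)
L3 track_target: active, suppressor → wire = (3, -1)
L4 explore_frontier: active, suppressor → wire = (3, 1)
actuator = (3, 1)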